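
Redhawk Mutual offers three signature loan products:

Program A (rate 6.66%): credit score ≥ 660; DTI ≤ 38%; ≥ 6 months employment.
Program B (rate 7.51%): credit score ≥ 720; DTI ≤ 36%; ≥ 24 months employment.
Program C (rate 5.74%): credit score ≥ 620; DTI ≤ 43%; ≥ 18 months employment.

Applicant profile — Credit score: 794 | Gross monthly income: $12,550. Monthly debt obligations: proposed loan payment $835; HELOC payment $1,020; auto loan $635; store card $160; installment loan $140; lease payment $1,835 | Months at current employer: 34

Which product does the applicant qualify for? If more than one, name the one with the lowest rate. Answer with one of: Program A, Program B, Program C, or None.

Total debts = (835 + 1,020 + 635 + 160 + 140 + 1,835) = 4,625; DTI = 4,625/12,550 = 36.9%.
Program A: score 794 ≥ 660; DTI 36.9% ≤ 38%; employment 34 ≥ 6 mo → qualifies.
Program B: score 794 ≥ 720; DTI 36.9% > 36%; employment 34 ≥ 24 mo → does not qualify.
Program C: score 794 ≥ 620; DTI 36.9% ≤ 43%; employment 34 ≥ 18 mo → qualifies.
Qualifying: Program A, Program C. Lowest rate is 5.74% → Program C.

Program C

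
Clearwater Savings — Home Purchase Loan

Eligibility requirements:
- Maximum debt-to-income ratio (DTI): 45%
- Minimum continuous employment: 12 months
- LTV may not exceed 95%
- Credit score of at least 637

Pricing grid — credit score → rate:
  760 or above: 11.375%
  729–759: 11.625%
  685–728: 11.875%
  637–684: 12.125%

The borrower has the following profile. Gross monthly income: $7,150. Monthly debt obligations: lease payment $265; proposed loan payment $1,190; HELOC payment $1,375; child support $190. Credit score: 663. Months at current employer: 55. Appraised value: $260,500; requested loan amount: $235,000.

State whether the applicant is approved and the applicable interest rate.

Approved at 12.125%

Credit score 663 ≥ 637 (meets minimum)
Total monthly debts = (265 + 1,190 + 1,375 + 190) = 3,020. DTI: 3,020 ÷ 7,150 = 42.2%, within the 45% cap
LTV = 235,000/260,500 = 90.2% ≤ 95%
Employment 55 ≥ 12 months
All requirements met. Score 663 falls in the 637–684 tier → 12.125%.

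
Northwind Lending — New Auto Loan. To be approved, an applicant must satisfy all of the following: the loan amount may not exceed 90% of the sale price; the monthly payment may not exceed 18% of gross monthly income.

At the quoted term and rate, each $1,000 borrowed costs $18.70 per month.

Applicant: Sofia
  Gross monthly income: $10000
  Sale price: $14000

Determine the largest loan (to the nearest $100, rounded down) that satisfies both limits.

Payment cap: 18% × $10,000 = $1,800/month.
At $18.70 per $1,000, that supports 1,800/18.70 × 1,000 ≈ $96,256 → $96,200.
LTV cap: 90% × $14,000 = $12,600 → $12,600.
Binding constraint: loan-to-value.

$12,600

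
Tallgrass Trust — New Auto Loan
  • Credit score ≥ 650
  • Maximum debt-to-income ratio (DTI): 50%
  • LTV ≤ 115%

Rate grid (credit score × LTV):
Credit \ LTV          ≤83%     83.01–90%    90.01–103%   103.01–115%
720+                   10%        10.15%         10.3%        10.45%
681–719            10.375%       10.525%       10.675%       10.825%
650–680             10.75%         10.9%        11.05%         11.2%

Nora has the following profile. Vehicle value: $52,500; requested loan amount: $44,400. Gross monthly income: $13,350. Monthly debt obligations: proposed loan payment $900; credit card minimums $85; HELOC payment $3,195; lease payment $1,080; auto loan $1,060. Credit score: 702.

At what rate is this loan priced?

Credit score 702 ≥ 650; Total monthly debts = (900 + 85 + 3,195 + 1,080 + 1,060) = 6,320. Debt-to-income = 6,320/13,350 = 47.3% — meets 50% limit
LTV: 44,400 ÷ 52,500 = 84.6%, within 115% cap
Score 702 is in the 681–719 band; LTV 84.6% is in the 83.01–90% band → 10.525%.

10.525%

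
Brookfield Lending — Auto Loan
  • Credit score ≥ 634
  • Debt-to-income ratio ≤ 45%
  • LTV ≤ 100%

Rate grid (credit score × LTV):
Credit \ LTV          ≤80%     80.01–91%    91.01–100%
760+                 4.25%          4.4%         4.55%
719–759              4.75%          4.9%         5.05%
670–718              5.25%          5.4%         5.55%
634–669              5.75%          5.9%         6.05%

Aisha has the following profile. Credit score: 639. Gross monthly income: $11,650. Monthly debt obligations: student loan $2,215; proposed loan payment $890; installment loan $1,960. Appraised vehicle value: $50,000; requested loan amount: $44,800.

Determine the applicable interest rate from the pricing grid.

Credit score 639 ≥ 634; Total monthly debts = (2,215 + 890 + 1,960) = 5,065. DTI: 5,065 ÷ 11,650 = 43.5%, within the 45% cap
Loan-to-value = 44,800/50,000 = 89.6% — pass (100% max)
Credit 639 → row 634–669; LTV 89.6% → column 80.01–91%. Grid cell → 5.9%.

5.9%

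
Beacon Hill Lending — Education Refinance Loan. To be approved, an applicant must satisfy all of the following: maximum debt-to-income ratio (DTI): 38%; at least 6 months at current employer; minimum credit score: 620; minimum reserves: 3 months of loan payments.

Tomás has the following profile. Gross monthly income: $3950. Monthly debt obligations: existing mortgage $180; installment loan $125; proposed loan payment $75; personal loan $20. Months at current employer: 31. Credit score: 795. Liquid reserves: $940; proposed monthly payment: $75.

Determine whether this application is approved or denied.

Total monthly debts = (180 + 125 + 75 + 20) = 400. DTI = 400/3,950 = 10.1% ≤ 38%
Employment 31 ≥ 6 months
Credit score 795 ≥ 620 (meets)
Reserves = 940/75 = 12.5 months ≥ 3
All criteria satisfied.

Approved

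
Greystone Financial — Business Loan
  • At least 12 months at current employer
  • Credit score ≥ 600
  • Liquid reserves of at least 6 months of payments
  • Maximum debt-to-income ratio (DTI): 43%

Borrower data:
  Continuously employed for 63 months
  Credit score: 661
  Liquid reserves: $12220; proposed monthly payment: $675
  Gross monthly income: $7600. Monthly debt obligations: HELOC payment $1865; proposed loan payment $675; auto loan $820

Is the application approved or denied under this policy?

Employment 63 ≥ 12 months
Credit score 661 ≥ 600 (meets)
Reserves: 12,220 ÷ 675 = 18.1 months (meets 6-month minimum)
Total monthly debts = (1,865 + 675 + 820) = 3,360. Debt-to-income = 3,360/7,600 = 44.2% — over 43% limit
Fails on DTI.

Denied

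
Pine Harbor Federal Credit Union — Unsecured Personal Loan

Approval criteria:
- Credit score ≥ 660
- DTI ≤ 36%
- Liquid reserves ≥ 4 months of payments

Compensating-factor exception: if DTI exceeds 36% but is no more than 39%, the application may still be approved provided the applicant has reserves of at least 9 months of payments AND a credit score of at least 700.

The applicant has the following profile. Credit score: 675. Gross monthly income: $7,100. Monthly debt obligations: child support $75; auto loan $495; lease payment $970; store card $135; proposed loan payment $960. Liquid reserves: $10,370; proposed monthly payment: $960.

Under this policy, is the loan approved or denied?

Credit score 675 ≥ 660 (meets base)
Total debts = (75 + 495 + 970 + 135 + 960) = 2,635. DTI = 2,635/7,100 = 37.1% > 36% — standard DTI limit exceeded.
Reserves: 10,370 ÷ 960 = 10.8 months (meets 4-month minimum)
37.1% falls in the override range (36%–39%), so the compensating-factor test applies.
Override check — reserves: 10.8 mo (ok); score: 675 (below 700).
Compensating-factor requirement not fully met.

Denied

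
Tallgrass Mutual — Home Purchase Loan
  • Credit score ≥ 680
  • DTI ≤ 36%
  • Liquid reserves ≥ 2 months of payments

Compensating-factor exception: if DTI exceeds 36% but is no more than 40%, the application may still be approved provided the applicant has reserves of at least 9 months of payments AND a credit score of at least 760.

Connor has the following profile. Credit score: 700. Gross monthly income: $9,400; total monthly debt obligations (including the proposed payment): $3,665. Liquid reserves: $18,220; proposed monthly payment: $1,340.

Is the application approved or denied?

Denied

Credit score 700 ≥ 680 (meets base)
DTI = 3,665/9,400 = 39% > 36% — standard DTI limit exceeded.
Liquid reserves cover 18,220/1,340 = 13.6 months — ≥ 2 required
DTI 39% is within the 36%–40% exception band; checking compensating factors.
Override check — reserves: 13.6 mo (ok); score: 700 (below 760).
Override conditions not both satisfied; exception does not apply.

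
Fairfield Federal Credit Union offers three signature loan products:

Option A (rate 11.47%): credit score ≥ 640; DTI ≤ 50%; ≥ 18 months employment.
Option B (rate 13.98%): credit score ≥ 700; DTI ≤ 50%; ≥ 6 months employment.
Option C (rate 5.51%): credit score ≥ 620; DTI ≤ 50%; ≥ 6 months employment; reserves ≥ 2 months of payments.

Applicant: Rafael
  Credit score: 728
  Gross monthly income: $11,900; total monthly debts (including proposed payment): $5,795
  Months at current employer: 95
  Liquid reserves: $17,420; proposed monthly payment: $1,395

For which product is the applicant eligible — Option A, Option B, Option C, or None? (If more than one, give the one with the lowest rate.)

Option C

DTI = 5,795/11,900 = 48.7%.
Reserves = 17,420/1,395 = 12.5 months.
Option A: score 728 ≥ 640; DTI 48.7% ≤ 50%; employment 95 ≥ 18 mo → qualifies.
Option B: score 728 ≥ 700; DTI 48.7% ≤ 50%; employment 95 ≥ 6 mo → qualifies.
Option C: score 728 ≥ 620; DTI 48.7% ≤ 50%; employment 95 ≥ 6 mo; reserves 12.5 ≥ 2 mo → qualifies.
Qualifying: Option A, Option B, Option C. Lowest rate is 5.51% → Option C.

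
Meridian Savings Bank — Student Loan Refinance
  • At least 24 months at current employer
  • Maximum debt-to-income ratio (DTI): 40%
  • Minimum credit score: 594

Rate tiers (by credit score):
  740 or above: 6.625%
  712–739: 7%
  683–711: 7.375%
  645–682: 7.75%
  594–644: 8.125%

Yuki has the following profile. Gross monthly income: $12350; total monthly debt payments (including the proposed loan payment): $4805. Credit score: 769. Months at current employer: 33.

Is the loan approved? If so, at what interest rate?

Approved at 6.625%

Credit score 769 ≥ 594 (meets minimum)
Employment 33 ≥ 24 months
Debt-to-income = 4,805/12,350 = 38.9% — meets 40% limit
All requirements met. Score 769 falls in the 740 or above tier → 6.625%.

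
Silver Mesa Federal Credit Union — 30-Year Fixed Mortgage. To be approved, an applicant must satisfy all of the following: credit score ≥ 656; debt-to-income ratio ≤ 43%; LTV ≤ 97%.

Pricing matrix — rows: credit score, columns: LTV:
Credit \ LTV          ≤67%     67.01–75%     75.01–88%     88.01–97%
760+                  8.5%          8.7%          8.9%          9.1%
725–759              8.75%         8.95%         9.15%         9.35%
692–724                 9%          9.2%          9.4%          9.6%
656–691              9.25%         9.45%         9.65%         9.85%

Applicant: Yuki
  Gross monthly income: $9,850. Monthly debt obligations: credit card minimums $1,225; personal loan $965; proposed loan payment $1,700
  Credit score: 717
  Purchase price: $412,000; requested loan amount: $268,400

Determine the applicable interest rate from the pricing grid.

Credit score 717 ≥ 656; Total monthly debts = (1,225 + 965 + 1,700) = 3,890. DTI = 3,890/9,850 = 39.5% ≤ 43%
LTV: 268,400 ÷ 412,000 = 65.1%, within 97% cap
Credit 717 → row 692–724; LTV 65.1% → column ≤67%. Grid cell → 9%.

9%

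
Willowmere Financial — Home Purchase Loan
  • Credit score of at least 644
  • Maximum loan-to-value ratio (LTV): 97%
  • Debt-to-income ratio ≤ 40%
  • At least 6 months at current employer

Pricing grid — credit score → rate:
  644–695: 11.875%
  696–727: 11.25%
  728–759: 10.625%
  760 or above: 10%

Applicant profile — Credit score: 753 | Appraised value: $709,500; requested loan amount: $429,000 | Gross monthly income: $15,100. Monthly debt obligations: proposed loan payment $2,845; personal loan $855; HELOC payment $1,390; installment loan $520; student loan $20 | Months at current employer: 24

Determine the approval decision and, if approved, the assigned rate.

Approved at 10.625%

Credit score 753 ≥ 644 (meets minimum)
Total monthly debts = (2,845 + 855 + 1,390 + 520 + 20) = 5,630. DTI = 5,630/15,100 = 37.3% ≤ 40%
LTV: 429,000 ÷ 709,500 = 60.5%, within 97% cap
Employment 24 ≥ 6 months
All requirements met. Score 753 falls in the 728–759 tier → 10.625%.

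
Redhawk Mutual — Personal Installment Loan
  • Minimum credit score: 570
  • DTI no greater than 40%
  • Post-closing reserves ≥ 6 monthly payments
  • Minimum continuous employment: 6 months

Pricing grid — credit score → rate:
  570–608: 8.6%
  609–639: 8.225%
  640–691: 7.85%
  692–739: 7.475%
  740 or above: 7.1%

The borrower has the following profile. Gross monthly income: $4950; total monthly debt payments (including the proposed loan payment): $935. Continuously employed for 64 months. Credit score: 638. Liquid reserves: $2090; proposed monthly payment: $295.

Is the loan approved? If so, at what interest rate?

Approved at 8.225%

Credit score 638 ≥ 570 (meets minimum)
DTI: 935 ÷ 4,950 = 18.9%, within the 40% cap
Employment 64 ≥ 6 months
Reserves = 2,090/295 = 7.1 months ≥ 6
All requirements met. Score 638 falls in the 609–639 tier → 8.225%.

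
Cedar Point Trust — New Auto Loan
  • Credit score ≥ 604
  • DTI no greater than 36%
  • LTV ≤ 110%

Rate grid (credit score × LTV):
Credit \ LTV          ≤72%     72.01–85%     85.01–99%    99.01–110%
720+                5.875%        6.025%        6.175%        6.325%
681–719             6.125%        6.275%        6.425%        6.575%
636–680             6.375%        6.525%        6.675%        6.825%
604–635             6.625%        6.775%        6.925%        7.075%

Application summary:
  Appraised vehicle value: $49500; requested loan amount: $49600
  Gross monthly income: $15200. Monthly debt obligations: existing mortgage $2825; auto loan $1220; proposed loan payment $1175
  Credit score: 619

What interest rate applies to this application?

Credit score 619 ≥ 604; Total monthly debts = (2,825 + 1,220 + 1,175) = 5,220. DTI = 5,220/15,200 = 34.3% ≤ 36%
Loan-to-value = 49,600/49,500 = 100.2% — pass (110% max)
Row: 619 falls in 604–635. Column: 100.2% falls in 99.01–110%. Rate = 7.075%.

7.075%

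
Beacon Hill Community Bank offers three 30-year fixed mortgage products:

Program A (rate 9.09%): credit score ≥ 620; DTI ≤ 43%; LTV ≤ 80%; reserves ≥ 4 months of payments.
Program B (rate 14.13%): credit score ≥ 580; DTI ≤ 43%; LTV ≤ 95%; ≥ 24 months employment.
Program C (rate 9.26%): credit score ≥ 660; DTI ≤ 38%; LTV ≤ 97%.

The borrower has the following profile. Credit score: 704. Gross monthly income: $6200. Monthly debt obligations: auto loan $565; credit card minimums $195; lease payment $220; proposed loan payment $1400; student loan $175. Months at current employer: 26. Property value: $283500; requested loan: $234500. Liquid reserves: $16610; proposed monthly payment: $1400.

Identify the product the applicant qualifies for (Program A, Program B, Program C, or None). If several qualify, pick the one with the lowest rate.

Program B

Total debts = (565 + 195 + 220 + 1,400 + 175) = 2,555; DTI = 2,555/6,200 = 41.2%.
LTV = 234,500/283,500 = 82.7%.
Reserves = 16,610/1,400 = 11.9 months.
Program A: score 704 ≥ 620; DTI 41.2% ≤ 43%; LTV 82.7% > 80%; reserves 11.9 ≥ 4 mo → does not qualify.
Program B: score 704 ≥ 580; DTI 41.2% ≤ 43%; LTV 82.7% ≤ 95%; employment 26 ≥ 24 mo → qualifies.
Program C: score 704 ≥ 660; DTI 41.2% > 38%; LTV 82.7% ≤ 97% → does not qualify.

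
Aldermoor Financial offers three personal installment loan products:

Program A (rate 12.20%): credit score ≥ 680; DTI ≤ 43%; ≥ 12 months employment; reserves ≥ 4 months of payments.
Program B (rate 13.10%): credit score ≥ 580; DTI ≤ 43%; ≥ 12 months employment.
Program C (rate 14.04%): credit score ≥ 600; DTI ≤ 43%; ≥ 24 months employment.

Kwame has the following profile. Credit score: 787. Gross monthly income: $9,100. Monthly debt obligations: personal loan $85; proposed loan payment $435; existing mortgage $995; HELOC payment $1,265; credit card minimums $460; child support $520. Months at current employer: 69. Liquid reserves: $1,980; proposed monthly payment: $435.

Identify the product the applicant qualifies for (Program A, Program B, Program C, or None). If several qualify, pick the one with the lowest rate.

Total debts = (85 + 435 + 995 + 1,265 + 460 + 520) = 3,760; DTI = 3,760/9,100 = 41.3%.
Reserves = 1,980/435 = 4.6 months.
Program A: score 787 ≥ 680; DTI 41.3% ≤ 43%; employment 69 ≥ 12 mo; reserves 4.6 ≥ 4 mo → qualifies.
Program B: score 787 ≥ 580; DTI 41.3% ≤ 43%; employment 69 ≥ 12 mo → qualifies.
Program C: score 787 ≥ 600; DTI 41.3% ≤ 43%; employment 69 ≥ 24 mo → qualifies.
Qualifying: Program A, Program B, Program C. Lowest rate is 12.20% → Program A.

Program A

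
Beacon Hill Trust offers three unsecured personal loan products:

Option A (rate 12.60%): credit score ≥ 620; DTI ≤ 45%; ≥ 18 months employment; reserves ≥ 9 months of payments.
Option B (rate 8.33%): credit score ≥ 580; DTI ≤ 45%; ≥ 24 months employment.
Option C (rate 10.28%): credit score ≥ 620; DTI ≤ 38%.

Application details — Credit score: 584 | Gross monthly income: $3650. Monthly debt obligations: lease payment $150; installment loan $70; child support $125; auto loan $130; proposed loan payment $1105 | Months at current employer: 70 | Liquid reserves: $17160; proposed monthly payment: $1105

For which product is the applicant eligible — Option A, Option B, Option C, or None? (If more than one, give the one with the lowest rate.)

Total debts = (150 + 70 + 125 + 130 + 1,105) = 1,580; DTI = 1,580/3,650 = 43.3%.
Reserves = 17,160/1,105 = 15.5 months.
Option A: score 584 < 620; DTI 43.3% ≤ 45%; employment 70 ≥ 18 mo; reserves 15.5 ≥ 9 mo → does not qualify.
Option B: score 584 ≥ 580; DTI 43.3% ≤ 45%; employment 70 ≥ 24 mo → qualifies.
Option C: score 584 < 620; DTI 43.3% > 38% → does not qualify.

Option B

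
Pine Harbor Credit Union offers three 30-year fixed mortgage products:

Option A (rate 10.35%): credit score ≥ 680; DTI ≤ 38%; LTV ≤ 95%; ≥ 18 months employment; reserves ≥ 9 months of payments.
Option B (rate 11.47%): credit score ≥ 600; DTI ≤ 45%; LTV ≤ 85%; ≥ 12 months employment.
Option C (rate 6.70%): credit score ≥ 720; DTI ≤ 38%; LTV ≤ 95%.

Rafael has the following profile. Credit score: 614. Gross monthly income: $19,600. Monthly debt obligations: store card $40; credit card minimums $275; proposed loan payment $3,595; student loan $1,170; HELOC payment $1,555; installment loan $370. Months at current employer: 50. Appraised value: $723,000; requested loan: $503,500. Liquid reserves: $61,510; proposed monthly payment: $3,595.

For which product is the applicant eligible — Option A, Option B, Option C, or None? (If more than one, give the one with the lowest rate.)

Option B

Total debts = (40 + 275 + 3,595 + 1,170 + 1,555 + 370) = 7,005; DTI = 7,005/19,600 = 35.7%.
LTV = 503,500/723,000 = 69.6%.
Reserves = 61,510/3,595 = 17.1 months.
Option A: score 614 < 680; DTI 35.7% ≤ 38%; LTV 69.6% ≤ 95%; employment 50 ≥ 18 mo; reserves 17.1 ≥ 9 mo → does not qualify.
Option B: score 614 ≥ 600; DTI 35.7% ≤ 45%; LTV 69.6% ≤ 85%; employment 50 ≥ 12 mo → qualifies.
Option C: score 614 < 720; DTI 35.7% ≤ 38%; LTV 69.6% ≤ 95% → does not qualify.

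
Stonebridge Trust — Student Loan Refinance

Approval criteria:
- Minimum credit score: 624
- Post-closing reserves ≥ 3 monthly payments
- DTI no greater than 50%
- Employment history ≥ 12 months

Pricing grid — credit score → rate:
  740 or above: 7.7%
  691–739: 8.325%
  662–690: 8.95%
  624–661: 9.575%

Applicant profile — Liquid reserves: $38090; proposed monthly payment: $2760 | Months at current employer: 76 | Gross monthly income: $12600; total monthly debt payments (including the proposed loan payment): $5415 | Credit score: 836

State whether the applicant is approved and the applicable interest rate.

Approved at 7.7%

Credit score 836 ≥ 624 (meets minimum)
Employment 76 ≥ 12 months
DTI = 5,415/12,600 = 43% ≤ 50%
Reserves: 38,090 ÷ 2,760 = 13.8 months (meets 3-month minimum)
All requirements met. Score 836 falls in the 740 or above tier → 7.7%.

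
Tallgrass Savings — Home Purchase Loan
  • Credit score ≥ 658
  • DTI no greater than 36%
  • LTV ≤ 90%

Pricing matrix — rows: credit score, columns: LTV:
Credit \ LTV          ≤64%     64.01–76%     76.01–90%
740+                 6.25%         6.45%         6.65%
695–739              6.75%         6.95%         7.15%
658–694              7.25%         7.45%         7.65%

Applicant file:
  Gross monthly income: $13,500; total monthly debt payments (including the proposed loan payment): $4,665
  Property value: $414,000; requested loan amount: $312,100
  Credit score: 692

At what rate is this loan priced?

Credit score 692 ≥ 658; DTI: 4,665 ÷ 13,500 = 34.6%, within the 36% cap
LTV: 312,100 ÷ 414,000 = 75.4%, within 90% cap
Row: 692 falls in 658–694. Column: 75.4% falls in 64.01–76%. Rate = 7.45%.

7.45%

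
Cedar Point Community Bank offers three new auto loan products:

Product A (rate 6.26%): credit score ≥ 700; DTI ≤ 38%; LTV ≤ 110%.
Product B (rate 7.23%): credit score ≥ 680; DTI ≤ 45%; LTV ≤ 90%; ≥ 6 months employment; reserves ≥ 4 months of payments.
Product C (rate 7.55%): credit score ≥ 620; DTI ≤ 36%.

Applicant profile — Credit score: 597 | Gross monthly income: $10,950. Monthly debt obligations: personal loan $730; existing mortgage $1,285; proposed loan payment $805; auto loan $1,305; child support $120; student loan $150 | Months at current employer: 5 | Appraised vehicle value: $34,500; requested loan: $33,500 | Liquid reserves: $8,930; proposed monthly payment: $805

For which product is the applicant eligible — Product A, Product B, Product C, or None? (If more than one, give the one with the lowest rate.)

Total debts = (730 + 1,285 + 805 + 1,305 + 120 + 150) = 4,395; DTI = 4,395/10,950 = 40.1%.
LTV = 33,500/34,500 = 97.1%.
Reserves = 8,930/805 = 11.1 months.
Product A: score 597 < 700; DTI 40.1% > 38%; LTV 97.1% ≤ 110% → does not qualify.
Product B: score 597 < 680; DTI 40.1% ≤ 45%; LTV 97.1% > 90%; employment 5 < 6 mo; reserves 11.1 ≥ 4 mo → does not qualify.
Product C: score 597 < 620; DTI 40.1% > 36% → does not qualify.

None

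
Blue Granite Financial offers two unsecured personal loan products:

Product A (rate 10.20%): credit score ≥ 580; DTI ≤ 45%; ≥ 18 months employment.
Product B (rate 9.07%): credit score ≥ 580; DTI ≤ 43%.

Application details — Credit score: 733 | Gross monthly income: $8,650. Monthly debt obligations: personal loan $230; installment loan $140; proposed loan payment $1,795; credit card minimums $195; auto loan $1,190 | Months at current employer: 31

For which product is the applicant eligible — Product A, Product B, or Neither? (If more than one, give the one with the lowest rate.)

Product B

Total debts = (230 + 140 + 1,795 + 195 + 1,190) = 3,550; DTI = 3,550/8,650 = 41%.
Product A: score 733 ≥ 580; DTI 41% ≤ 45%; employment 31 ≥ 18 mo → qualifies.
Product B: score 733 ≥ 580; DTI 41% ≤ 43% → qualifies.
Qualifying: Product A, Product B. Lowest rate is 9.07% → Product B.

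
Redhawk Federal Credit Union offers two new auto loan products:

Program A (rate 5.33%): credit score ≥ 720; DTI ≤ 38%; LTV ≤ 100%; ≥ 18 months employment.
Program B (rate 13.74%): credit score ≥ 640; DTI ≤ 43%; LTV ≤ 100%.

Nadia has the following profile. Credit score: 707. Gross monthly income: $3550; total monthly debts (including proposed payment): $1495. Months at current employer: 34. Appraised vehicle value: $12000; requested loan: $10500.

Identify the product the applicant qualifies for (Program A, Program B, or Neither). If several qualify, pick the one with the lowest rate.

Program B

DTI = 1,495/3,550 = 42.1%.
LTV = 10,500/12,000 = 87.5%.
Program A: score 707 < 720; DTI 42.1% > 38%; LTV 87.5% ≤ 100%; employment 34 ≥ 18 mo → does not qualify.
Program B: score 707 ≥ 640; DTI 42.1% ≤ 43%; LTV 87.5% ≤ 100% → qualifies.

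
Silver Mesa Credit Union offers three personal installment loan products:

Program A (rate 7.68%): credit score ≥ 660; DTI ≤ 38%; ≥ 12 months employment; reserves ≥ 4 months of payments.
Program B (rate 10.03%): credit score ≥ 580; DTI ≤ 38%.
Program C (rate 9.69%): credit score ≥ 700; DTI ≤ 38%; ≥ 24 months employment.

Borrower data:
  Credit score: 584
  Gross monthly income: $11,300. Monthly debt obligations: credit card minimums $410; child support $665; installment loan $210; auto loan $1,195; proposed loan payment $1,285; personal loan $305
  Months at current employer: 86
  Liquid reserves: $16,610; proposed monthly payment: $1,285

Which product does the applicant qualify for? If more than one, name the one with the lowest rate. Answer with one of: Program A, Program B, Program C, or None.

Total debts = (410 + 665 + 210 + 1,195 + 1,285 + 305) = 4,070; DTI = 4,070/11,300 = 36%.
Reserves = 16,610/1,285 = 12.9 months.
Program A: score 584 < 660; DTI 36% ≤ 38%; employment 86 ≥ 12 mo; reserves 12.9 ≥ 4 mo → does not qualify.
Program B: score 584 ≥ 580; DTI 36% ≤ 38% → qualifies.
Program C: score 584 < 700; DTI 36% ≤ 38%; employment 86 ≥ 24 mo → does not qualify.

Program B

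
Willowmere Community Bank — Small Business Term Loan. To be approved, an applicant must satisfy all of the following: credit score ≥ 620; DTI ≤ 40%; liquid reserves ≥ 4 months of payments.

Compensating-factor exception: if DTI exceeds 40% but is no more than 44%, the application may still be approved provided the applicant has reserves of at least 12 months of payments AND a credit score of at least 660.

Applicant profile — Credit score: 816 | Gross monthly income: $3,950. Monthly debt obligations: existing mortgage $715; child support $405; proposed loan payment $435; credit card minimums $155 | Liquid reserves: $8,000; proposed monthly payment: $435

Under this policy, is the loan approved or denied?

Approved

Credit score 816 ≥ 620 (meets base)
Total debts = (715 + 405 + 435 + 155) = 1,710. DTI: 1,710 ÷ 3,950 = 43.3%, over the 40% base limit.
Reserves: 8,000 ÷ 435 = 18.4 months (meets 4-month minimum)
DTI 43.3% is within the 40%–44% exception band; checking compensating factors.
Override check — reserves: 18.4 mo (ok); score: 816 (ok).
Both override conditions satisfied; DTI exception granted.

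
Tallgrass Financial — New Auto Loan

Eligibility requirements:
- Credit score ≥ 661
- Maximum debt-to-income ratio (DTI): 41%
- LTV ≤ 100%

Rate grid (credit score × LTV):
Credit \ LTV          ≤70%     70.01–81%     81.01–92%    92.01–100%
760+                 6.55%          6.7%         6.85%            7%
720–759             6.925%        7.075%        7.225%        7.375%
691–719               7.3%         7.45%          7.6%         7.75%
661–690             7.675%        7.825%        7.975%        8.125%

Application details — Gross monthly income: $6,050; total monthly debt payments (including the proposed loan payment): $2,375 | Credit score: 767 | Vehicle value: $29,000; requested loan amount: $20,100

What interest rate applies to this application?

Credit score 767 ≥ 661; Debt-to-income = 2,375/6,050 = 39.3% — meets 41% limit
Loan-to-value = 20,100/29,000 = 69.3% — pass (100% max)
Score 767 is in the 760+ band; LTV 69.3% is in the ≤70% band → 6.55%.

6.55%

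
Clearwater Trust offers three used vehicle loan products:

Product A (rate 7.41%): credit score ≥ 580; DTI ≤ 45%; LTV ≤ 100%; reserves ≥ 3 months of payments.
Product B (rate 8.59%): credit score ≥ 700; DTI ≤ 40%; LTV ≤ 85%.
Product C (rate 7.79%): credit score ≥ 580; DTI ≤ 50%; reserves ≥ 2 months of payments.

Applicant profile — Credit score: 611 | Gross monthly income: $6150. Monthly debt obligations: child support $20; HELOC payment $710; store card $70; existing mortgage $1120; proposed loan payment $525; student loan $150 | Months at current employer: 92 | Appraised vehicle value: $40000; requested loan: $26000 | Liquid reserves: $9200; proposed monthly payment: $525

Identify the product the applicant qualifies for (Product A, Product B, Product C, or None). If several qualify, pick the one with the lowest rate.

Product A

Total debts = (20 + 710 + 70 + 1,120 + 525 + 150) = 2,595; DTI = 2,595/6,150 = 42.2%.
LTV = 26,000/40,000 = 65%.
Reserves = 9,200/525 = 17.5 months.
Product A: score 611 ≥ 580; DTI 42.2% ≤ 45%; LTV 65% ≤ 100%; reserves 17.5 ≥ 3 mo → qualifies.
Product B: score 611 < 700; DTI 42.2% > 40%; LTV 65% ≤ 85% → does not qualify.
Product C: score 611 ≥ 580; DTI 42.2% ≤ 50%; reserves 17.5 ≥ 2 mo → qualifies.
Qualifying: Product A, Product C. Lowest rate is 7.41% → Product A.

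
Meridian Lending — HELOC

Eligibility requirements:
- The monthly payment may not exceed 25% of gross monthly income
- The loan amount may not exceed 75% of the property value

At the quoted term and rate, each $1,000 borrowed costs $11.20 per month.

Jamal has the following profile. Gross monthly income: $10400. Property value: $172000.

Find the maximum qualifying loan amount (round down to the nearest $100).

Payment cap: 25% × $10,400 = $2,600/month.
At $11.20 per $1,000, that supports 2,600/11.20 × 1,000 ≈ $232,142 → $232,100.
LTV cap: 75% × $172,000 = $129,000 → $129,000.
Binding constraint: loan-to-value.

$129,000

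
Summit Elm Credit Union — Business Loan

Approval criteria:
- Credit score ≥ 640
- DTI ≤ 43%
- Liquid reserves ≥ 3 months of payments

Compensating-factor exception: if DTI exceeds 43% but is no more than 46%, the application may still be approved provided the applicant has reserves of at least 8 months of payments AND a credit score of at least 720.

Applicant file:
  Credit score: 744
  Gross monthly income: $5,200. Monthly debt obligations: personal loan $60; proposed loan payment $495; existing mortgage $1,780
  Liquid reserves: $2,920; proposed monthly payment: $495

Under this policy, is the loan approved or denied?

Credit score 744 ≥ 640 (meets base)
Total debts = (60 + 495 + 1,780) = 2,335. DTI = 2,335/5,200 = 44.9% > 43% — standard DTI limit exceeded.
Reserves = 2,920/495 = 5.9 months ≥ 3
44.9% falls in the override range (43%–46%), so the compensating-factor test applies.
Override check — reserves: 5.9 mo (short of 8); score: 744 (ok).
Compensating-factor requirement not fully met.

Denied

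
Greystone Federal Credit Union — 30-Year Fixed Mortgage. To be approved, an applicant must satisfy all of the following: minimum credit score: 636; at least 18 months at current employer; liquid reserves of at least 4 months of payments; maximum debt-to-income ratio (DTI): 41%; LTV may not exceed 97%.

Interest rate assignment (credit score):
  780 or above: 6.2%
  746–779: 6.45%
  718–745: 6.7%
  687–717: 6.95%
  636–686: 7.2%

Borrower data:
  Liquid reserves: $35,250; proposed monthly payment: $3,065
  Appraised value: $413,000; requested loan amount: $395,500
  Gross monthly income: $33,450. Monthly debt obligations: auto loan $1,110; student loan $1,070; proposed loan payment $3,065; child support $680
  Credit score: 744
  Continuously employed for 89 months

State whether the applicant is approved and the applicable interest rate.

Credit score 744 ≥ 636 (meets minimum)
Reserves: 35,250 ÷ 3,065 = 11.5 months (meets 4-month minimum)
Employment 89 ≥ 18 months
LTV = 395,500/413,000 = 95.8% ≤ 97%
Total monthly debts = (1,110 + 1,070 + 3,065 + 680) = 5,925. DTI: 5,925 ÷ 33,450 = 17.7%, within the 41% cap
All requirements met. Score 744 falls in the 718–745 tier → 6.7%.

Approved at 6.7%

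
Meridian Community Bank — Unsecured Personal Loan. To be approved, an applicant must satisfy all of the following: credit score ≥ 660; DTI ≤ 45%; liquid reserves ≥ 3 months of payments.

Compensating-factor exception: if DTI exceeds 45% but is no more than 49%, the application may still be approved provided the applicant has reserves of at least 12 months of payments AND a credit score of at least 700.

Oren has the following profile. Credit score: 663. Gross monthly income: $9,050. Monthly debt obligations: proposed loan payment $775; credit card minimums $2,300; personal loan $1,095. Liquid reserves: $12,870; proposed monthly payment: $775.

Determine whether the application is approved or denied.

Credit score 663 ≥ 660 (meets base)
Total debts = (775 + 2,300 + 1,095) = 4,170. DTI: 4,170 ÷ 9,050 = 46.1%, over the 45% base limit.
Reserves = 12,870/775 = 16.6 months ≥ 3
46.1% falls in the override range (45%–49%), so the compensating-factor test applies.
Reserves 16.6 ≥ 12 months; credit score 663 < 700.
Override conditions not both satisfied; exception does not apply.

Denied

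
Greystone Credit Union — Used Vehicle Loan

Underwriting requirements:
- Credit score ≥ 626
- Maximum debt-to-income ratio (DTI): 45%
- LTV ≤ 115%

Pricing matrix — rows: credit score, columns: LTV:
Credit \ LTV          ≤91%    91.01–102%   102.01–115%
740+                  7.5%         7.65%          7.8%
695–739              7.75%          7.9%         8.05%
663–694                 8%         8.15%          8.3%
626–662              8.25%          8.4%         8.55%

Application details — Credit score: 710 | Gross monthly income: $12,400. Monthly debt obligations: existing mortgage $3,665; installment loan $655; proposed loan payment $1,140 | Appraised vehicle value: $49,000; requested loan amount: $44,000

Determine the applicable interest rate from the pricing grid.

Credit score 710 ≥ 626; Total monthly debts = (3,665 + 655 + 1,140) = 5,460. DTI = 5,460/12,400 = 44% ≤ 45%
LTV: 44,000 ÷ 49,000 = 89.8%, within 115% cap
Row: 710 falls in 695–739. Column: 89.8% falls in ≤91%. Rate = 7.75%.

7.75%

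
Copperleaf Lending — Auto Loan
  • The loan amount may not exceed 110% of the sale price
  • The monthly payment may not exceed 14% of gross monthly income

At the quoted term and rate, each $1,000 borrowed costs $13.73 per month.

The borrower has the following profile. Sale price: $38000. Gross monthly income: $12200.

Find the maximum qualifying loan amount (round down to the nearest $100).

Payment cap: 14% × $12,200 = $1,708/month.
At $13.73 per $1,000, that supports 1,708/13.73 × 1,000 ≈ $124,399 → $124,300.
LTV cap: 110% × $38,000 = $41,800 → $41,800.
Binding constraint: loan-to-value.

$41,800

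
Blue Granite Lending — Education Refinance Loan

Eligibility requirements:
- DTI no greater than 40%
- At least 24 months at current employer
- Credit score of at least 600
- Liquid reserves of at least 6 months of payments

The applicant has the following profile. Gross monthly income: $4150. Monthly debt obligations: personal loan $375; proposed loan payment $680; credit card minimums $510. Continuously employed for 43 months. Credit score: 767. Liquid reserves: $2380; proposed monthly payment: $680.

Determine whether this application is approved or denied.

Total monthly debts = (375 + 680 + 510) = 1,565. Debt-to-income = 1,565/4,150 = 37.7% — meets 40% limit
Employment 43 ≥ 24 months
Credit score 767 ≥ 600 (meets)
Reserves = 2,380/680 = 3.5 months < 6
Fails on reserves.

Denied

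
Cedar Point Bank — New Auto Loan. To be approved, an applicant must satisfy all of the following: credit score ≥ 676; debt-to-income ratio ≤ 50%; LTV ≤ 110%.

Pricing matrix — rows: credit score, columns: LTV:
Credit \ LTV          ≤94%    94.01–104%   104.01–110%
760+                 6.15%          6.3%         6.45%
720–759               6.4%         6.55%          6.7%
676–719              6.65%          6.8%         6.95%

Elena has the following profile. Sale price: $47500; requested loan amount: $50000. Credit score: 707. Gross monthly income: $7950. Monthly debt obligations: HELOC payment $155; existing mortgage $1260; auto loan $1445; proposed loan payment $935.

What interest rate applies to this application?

Credit score 707 ≥ 676; Total monthly debts = (155 + 1,260 + 1,445 + 935) = 3,795. Debt-to-income = 3,795/7,950 = 47.7% — meets 50% limit
Loan-to-value = 50,000/47,500 = 105.3% — pass (110% max)
Credit 707 → row 676–719; LTV 105.3% → column 104.01–110%. Grid cell → 6.95%.

6.95%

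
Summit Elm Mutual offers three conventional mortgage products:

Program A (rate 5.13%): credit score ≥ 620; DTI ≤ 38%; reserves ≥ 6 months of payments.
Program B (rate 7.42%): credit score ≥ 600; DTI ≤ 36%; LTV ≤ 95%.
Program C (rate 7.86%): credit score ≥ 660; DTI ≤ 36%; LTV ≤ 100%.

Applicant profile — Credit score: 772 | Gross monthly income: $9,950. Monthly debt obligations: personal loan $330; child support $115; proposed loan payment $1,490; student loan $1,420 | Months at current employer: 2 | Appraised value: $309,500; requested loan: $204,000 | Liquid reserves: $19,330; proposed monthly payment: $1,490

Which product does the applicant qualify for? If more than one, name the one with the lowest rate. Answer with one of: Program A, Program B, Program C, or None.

Program A

Total debts = (330 + 115 + 1,490 + 1,420) = 3,355; DTI = 3,355/9,950 = 33.7%.
LTV = 204,000/309,500 = 65.9%.
Reserves = 19,330/1,490 = 13.0 months.
Program A: score 772 ≥ 620; DTI 33.7% ≤ 38%; reserves 13.0 ≥ 6 mo → qualifies.
Program B: score 772 ≥ 600; DTI 33.7% ≤ 36%; LTV 65.9% ≤ 95% → qualifies.
Program C: score 772 ≥ 660; DTI 33.7% ≤ 36%; LTV 65.9% ≤ 100% → qualifies.
Qualifying: Program A, Program B, Program C. Lowest rate is 5.13% → Program A.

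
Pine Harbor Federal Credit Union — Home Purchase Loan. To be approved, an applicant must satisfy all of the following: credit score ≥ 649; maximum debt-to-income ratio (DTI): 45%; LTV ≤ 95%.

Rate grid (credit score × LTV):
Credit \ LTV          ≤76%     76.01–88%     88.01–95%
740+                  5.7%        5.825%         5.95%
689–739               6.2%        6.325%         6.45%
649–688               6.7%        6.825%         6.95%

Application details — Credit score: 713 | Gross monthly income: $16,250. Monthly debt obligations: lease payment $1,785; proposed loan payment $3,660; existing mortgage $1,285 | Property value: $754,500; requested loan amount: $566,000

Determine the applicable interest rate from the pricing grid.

6.2%

Credit score 713 ≥ 649; Total monthly debts = (1,785 + 3,660 + 1,285) = 6,730. Debt-to-income = 6,730/16,250 = 41.4% — meets 45% limit
Loan-to-value = 566,000/754,500 = 75% — pass (95% max)
Credit 713 → row 689–739; LTV 75% → column ≤76%. Grid cell → 6.2%.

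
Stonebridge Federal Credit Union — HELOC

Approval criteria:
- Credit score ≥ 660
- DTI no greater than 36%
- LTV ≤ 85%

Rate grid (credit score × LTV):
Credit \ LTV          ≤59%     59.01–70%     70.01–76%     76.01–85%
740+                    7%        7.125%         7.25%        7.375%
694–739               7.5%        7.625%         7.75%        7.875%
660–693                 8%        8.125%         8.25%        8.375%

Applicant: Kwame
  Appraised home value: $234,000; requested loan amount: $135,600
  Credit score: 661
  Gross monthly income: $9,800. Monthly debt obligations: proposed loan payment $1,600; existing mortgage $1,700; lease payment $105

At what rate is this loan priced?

Credit score 661 ≥ 660; Total monthly debts = (1,600 + 1,700 + 105) = 3,405. DTI: 3,405 ÷ 9,800 = 34.7%, within the 36% cap
LTV: 135,600 ÷ 234,000 = 57.9%, within 85% cap
Row: 661 falls in 660–693. Column: 57.9% falls in ≤59%. Rate = 8%.

8%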